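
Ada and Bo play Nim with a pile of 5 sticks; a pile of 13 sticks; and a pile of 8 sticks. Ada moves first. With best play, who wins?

Bo wins

Write each in binary and XOR column by column:
  0101  (5)
  1101  (13)
  1000  (8)
  ----
  0000  (0)
The nim-sum is 0, so this is a P-position: the player to move is in a losing position under optimal play; Ada is about to move from it and so loses — Bo wins.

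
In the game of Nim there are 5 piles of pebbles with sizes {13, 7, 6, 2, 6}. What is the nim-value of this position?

Nim-sum: 13 XOR 7 XOR 6 XOR 2 XOR 6 = 8.

8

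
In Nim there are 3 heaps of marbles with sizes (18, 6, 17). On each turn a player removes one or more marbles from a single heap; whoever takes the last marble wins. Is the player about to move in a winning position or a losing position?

Winning position

Nim-sum: 18 ⊕ 6 ⊕ 17 = 5.
The nim-sum is 5 ≠ 0, so this is an N-position: the player to move can win.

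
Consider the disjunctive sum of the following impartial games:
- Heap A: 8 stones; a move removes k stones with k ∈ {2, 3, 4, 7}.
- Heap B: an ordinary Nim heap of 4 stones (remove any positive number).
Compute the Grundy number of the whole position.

5

For heap A, compute g(0), g(1), … with moves {2, 3, 4, 7}:
k:     0  1  2  3  4  5  6  7  8
g(k):  0  0  1  1  2  2  0  3  1
So g(8) = 1.
Heap B is a plain Nim heap of size 4, so its Grundy value is 4.
By the Sprague-Grundy theorem, the Grundy value of a sum of independent games is the XOR of the component values.
Combined value = 1 ⊕ 4 = 5.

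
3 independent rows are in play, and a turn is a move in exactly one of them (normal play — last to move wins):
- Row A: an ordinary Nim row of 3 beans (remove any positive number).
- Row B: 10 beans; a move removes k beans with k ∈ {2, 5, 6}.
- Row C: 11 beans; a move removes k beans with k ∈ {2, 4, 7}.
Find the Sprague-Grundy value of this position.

3

Row A is a plain Nim row of size 3, so its Grundy value is 3.
Grundy values for row B (subtraction set {2, 5, 6}):
k:     0  1  2  3  4  5  6  7  8  9 10
g(k):  0  0  1  1  0  2  1  3  0  2  1
So g(10) = 1.
Build the Grundy sequence for row C with g(k) = mex{g(k−s) : s ∈ {2, 4, 7}, s ≤ k}:
k:     0  1  2  3  4  5  6  7  8  9 10 11
g(k):  0  0  1  1  2  2  0  3  1  0  2  1
So g(11) = 1.
By the Sprague-Grundy theorem, the Grundy value of a sum of independent games is the XOR of the component values.
Combined value = 3 XOR 1 XOR 1 = 3.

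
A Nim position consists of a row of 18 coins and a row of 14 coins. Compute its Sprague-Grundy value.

Compute the nim-sum pairwise:
18 XOR 14 = 28

28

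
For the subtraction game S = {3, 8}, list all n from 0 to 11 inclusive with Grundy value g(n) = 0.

0, 1, 2, 6, 7, 11

Compute g(0), g(1), … for moves {3, 8}:
k:     0  1  2  3  4  5  6  7  8  9 10 11
g(k):  0  0  0  1  1  1  0  0  2  1  1  0
The P-positions (g = 0) in 0..11 are 0, 1, 2, 6, 7, 11.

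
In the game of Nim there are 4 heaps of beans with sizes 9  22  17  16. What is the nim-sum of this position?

30

Compute the nim-sum pairwise:
9 ⊕ 22 = 31
31 ⊕ 17 = 14
14 ⊕ 16 = 30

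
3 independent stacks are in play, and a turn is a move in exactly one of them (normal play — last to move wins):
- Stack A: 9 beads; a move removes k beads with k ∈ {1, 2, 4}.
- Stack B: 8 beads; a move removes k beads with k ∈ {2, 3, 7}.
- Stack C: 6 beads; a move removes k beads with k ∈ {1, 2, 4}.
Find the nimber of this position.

1

Grundy values for stack A (subtraction set {1, 2, 4}):
k:     0  1  2  3  4  5  6  7  8  9
g(k):  0  1  2  0  1  2  0  1  2  0
So g(9) = 0.
Grundy values for stack B (subtraction set {2, 3, 7}):
g(0) = mex{} = 0
g(1) = mex{} = 0
g(2) = mex{0} = 1
g(3) = mex{0} = 1
g(4) = mex{0,1} = 2
g(5) = mex{1} = 0
g(6) = mex{1,2} = 0
g(7) = mex{0,2} = 1
g(8) = mex{0} = 1
So g(8) = 1.
Build the Grundy sequence for stack C with g(k) = mex{g(k−s) : s ∈ {1, 2, 4}, s ≤ k}:
g(0) = mex{} = 0
g(1) = mex{0} = 1
g(2) = mex{0,1} = 2
g(3) = mex{1,2} = 0
g(4) = mex{0,2} = 1
g(5) = mex{0,1} = 2
g(6) = mex{1,2} = 0
So g(6) = 0.
By the Sprague-Grundy theorem, the Grundy value of a sum of independent games is the XOR of the component values.
Combined value = 0 ⊕ 1 ⊕ 0 = 1.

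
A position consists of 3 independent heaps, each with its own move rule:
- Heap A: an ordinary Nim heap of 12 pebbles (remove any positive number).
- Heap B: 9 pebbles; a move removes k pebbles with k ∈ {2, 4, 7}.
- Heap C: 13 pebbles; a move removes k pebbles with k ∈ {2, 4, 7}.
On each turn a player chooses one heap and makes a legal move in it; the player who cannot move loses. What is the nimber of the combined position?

Heap A is a plain Nim heap of size 12, so its Grundy value is 12.
For heap B, compute g(0), g(1), … with moves {2, 4, 7}:
g(0) = mex{} = 0
g(1) = mex{} = 0
g(2) = mex{0} = 1
g(3) = mex{0} = 1
g(4) = mex{0,1} = 2
g(5) = mex{0,1} = 2
g(6) = mex{1,2} = 0
g(7) = mex{0,1,2} = 3
g(8) = mex{0,2} = 1
g(9) = mex{1,2,3} = 0
So g(9) = 0.
For heap C, compute g(0), g(1), … with moves {2, 4, 7}:
k:     0  1  2  3  4  5  6  7  8  9 10 11 12 13
g(k):  0  0  1  1  2  2  0  3  1  0  2  1  0  2
So g(13) = 2.
The value of a disjunctive sum is the nim-sum of the parts.
Combined value = 12 XOR 0 XOR 2 = 14.

14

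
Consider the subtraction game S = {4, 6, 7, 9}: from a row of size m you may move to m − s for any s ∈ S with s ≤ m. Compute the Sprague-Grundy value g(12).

Grundy values for subtraction set {4, 6, 7, 9}:
g(0) = mex{} = 0
g(1) = mex{} = 0
g(2) = mex{} = 0
g(3) = mex{} = 0
g(4) = mex{0} = 1
g(5) = mex{0} = 1
g(6) = mex{0} = 1
g(7) = mex{0} = 1
g(8) = mex{0,1} = 2
g(9) = mex{0,1} = 2
g(10) = mex{0,1} = 2
g(11) = mex{0,1} = 2
g(12) = mex{0,1,2} = 3
So g(12) = 3.

3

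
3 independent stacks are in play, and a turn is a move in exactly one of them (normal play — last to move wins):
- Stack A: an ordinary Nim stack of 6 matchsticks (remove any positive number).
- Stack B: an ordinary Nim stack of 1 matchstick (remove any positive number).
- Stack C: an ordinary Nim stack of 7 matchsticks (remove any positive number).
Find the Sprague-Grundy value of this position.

0

Stack A is a plain Nim stack of size 6, so its Grundy value is 6.
Stack B is a plain Nim stack of size 1, so its Grundy value is 1.
Stack C is a plain Nim stack of size 7, so its Grundy value is 7.
By the Sprague-Grundy theorem, the Grundy value of a sum of independent games is the XOR of the component values.
Combined value = 6 XOR 1 XOR 7 = 0.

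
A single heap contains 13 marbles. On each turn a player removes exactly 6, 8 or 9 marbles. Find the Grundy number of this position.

2

Compute g(0), g(1), … for moves {6, 8, 9}:
g(0) = mex{} = 0
g(1) = mex{} = 0
g(2) = mex{} = 0
g(3) = mex{} = 0
g(4) = mex{} = 0
g(5) = mex{} = 0
g(6) = mex{0} = 1
g(7) = mex{0} = 1
g(8) = mex{0} = 1
g(9) = mex{0} = 1
g(10) = mex{0} = 1
g(11) = mex{0} = 1
g(12) = mex{0,1} = 2
g(13) = mex{0,1} = 2
So g(13) = 2.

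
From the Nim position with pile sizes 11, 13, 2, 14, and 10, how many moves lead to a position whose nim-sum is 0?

0

Nim-sum: 11 XOR 13 XOR 2 XOR 14 XOR 10 = 0.
The nim-sum is already 0, so every move leaves a nonzero nim-sum — there are no winning moves.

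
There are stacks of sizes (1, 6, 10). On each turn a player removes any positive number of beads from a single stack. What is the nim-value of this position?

13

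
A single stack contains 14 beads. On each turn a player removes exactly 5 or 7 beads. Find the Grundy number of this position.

0

Grundy values for subtraction set {5, 7}:
k:     0  1  2  3  4  5  6  7  8  9 10 11 12 13 14
g(k):  0  0  0  0  0  1  1  1  1  1  2  2  0  0  0
So g(14) = 0.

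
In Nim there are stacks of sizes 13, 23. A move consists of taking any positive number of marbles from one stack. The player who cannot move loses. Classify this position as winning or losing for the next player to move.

Winning position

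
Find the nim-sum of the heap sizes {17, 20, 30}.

27

Nim-sum: 17 ⊕ 20 ⊕ 30 = 27.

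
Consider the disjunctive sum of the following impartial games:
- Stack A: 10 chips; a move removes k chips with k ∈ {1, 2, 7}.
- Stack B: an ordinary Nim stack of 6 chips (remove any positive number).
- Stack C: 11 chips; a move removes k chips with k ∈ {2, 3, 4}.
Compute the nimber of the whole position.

Grundy values for stack A (subtraction set {1, 2, 7}):
k:     0  1  2  3  4  5  6  7  8  9 10
g(k):  0  1  2  0  1  2  0  1  2  0  1
So g(10) = 1.
Stack B is a plain Nim stack of size 6, so its Grundy value is 6.
Grundy values for stack C (subtraction set {2, 3, 4}):
k:     0  1  2  3  4  5  6  7  8  9 10 11
g(k):  0  0  1  1  2  2  0  0  1  1  2  2
So g(11) = 2.
By the Sprague-Grundy theorem, the Grundy value of a sum of independent games is the XOR of the component values.
Combined value = 1 XOR 6 XOR 2 = 5.

5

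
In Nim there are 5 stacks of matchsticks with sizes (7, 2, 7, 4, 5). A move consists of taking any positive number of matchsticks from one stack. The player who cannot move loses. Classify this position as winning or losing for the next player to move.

Winning position

Nim-sum: 7 ⊕ 2 ⊕ 7 ⊕ 4 ⊕ 5 = 3.
The nim-sum is 3 ≠ 0, so this is an N-position: the player to move can win.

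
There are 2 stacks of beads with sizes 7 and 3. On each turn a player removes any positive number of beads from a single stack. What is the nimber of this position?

Bitwise XOR of the heap sizes:
  111  (7)
  011  (3)
  ---
  100  (4)

4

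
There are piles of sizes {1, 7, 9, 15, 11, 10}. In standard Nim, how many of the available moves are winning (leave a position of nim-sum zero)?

5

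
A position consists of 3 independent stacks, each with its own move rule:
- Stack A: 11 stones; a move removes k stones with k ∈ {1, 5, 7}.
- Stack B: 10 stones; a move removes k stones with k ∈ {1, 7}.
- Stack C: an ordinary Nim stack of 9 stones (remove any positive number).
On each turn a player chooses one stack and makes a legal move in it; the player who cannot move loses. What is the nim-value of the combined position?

8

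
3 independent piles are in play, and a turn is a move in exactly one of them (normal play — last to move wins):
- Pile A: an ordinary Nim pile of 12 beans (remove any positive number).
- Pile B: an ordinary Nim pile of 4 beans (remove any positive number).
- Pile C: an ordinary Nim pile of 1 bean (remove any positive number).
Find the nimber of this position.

9

Pile A is a plain Nim pile of size 12, so its Grundy value is 12.
Pile B is a plain Nim pile of size 4, so its Grundy value is 4.
Pile C is a plain Nim pile of size 1, so its Grundy value is 1.
By the Sprague-Grundy theorem, the Grundy value of a sum of independent games is the XOR of the component values.
Combined value = 12 ⊕ 4 ⊕ 1 = 9.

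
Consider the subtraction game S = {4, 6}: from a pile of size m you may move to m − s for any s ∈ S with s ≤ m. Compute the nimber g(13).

Grundy values for subtraction set {4, 6}:
g(0) = mex{} = 0
g(1) = mex{} = 0
g(2) = mex{} = 0
g(3) = mex{} = 0
g(4) = mex{0} = 1
g(5) = mex{0} = 1
g(6) = mex{0} = 1
g(7) = mex{0} = 1
g(8) = mex{0,1} = 2
g(9) = mex{0,1} = 2
g(10) = mex{1} = 0
g(11) = mex{1} = 0
g(12) = mex{1,2} = 0
g(13) = mex{1,2} = 0
So g(13) = 0.

0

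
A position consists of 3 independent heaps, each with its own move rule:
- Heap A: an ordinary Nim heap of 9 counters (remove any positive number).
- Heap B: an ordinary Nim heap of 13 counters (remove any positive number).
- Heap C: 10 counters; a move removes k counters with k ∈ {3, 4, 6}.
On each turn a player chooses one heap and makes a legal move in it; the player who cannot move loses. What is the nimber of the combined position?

Heap A is a plain Nim heap of size 9, so its Grundy value is 9.
Heap B is a plain Nim heap of size 13, so its Grundy value is 13.
Grundy values for heap C (subtraction set {3, 4, 6}):
g(0) = mex{} = 0
g(1) = mex{} = 0
g(2) = mex{} = 0
g(3) = mex{0} = 1
g(4) = mex{0} = 1
g(5) = mex{0} = 1
g(6) = mex{0,1} = 2
g(7) = mex{0,1} = 2
g(8) = mex{0,1} = 2
g(9) = mex{1,2} = 0
g(10) = mex{1,2} = 0
So g(10) = 0.
By the Sprague-Grundy theorem, the Grundy value of a sum of independent games is the XOR of the component values.
Combined value = 9 XOR 13 XOR 0 = 4.

4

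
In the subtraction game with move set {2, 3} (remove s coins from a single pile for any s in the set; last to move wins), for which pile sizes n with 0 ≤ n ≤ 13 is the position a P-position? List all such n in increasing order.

0, 1, 5, 6, 10, 11

Build the Grundy sequence with g(k) = mex{g(k−s) : s ∈ {2, 3}, s ≤ k}:
k:     0  1  2  3  4  5  6  7  8  9 10 11 12 13
g(k):  0  0  1  1  2  0  0  1  1  2  0  0  1  1
The P-positions (g = 0) in 0..13 are 0, 1, 5, 6, 10, 11.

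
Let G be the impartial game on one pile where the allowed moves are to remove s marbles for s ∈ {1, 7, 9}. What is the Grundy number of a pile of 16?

Grundy values for subtraction set {1, 7, 9}:
k:     0  1  2  3  4  5  6  7  8  9 10 11 12 13 14 15 16
g(k):  0  1  0  1  0  1  0  1  0  1  0  1  0  1  0  1  0
So g(16) = 0.

0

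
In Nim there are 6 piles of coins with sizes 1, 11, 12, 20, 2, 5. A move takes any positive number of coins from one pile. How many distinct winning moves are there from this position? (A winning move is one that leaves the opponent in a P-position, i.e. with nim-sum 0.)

Nim-sum: 1 XOR 11 XOR 12 XOR 20 XOR 2 XOR 5 = 21.
The overall nim-sum is X = 21. A pile of size p has a winning move iff p XOR X < p (reduce it to p XOR X).
  1: 1 XOR 21 = 20 ≥ 1 — no move.
  11: 11 XOR 21 = 30 ≥ 11 — no move.
  12: 12 XOR 21 = 25 ≥ 12 — no move.
  20: 20 XOR 21 = 1 < 20 — winning move (to 1).
  2: 2 XOR 21 = 23 ≥ 2 — no move.
  5: 5 XOR 21 = 16 ≥ 5 — no move.
That gives 1 winning move.

1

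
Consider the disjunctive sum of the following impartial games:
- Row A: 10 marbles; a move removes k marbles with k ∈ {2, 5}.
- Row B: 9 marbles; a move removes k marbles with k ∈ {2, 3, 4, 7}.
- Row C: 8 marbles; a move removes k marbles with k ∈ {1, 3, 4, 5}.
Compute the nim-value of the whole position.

Build the Grundy sequence for row A with g(k) = mex{g(k−s) : s ∈ {2, 5}, s ≤ k}:
k:     0  1  2  3  4  5  6  7  8  9 10
g(k):  0  0  1  1  0  2  1  0  0  1  1
So g(10) = 1.
Grundy values for row B (subtraction set {2, 3, 4, 7}):
g(0) = mex{} = 0
g(1) = mex{} = 0
g(2) = mex{0} = 1
g(3) = mex{0} = 1
g(4) = mex{0,1} = 2
g(5) = mex{0,1} = 2
g(6) = mex{1,2} = 0
g(7) = mex{0,1,2} = 3
g(8) = mex{0,2} = 1
g(9) = mex{0,1,2,3} = 4
So g(9) = 4.
Build the Grundy sequence for row C with g(k) = mex{g(k−s) : s ∈ {1, 3, 4, 5}, s ≤ k}:
k:     0  1  2  3  4  5  6  7  8
g(k):  0  1  0  1  2  3  2  3  0
So g(8) = 0.
By the Sprague-Grundy theorem, the Grundy value of a sum of independent games is the XOR of the component values.
Combined value = 1 ⊕ 4 ⊕ 0 = 5.

5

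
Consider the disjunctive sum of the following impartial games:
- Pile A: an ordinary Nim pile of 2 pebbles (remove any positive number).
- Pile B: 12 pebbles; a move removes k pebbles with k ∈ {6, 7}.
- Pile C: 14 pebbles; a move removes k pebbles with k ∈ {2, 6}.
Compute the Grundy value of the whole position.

Pile A is a plain Nim pile of size 2, so its Grundy value is 2.
For pile B, compute g(0), g(1), … with moves {6, 7}:
g(0) = mex{} = 0
g(1) = mex{} = 0
g(2) = mex{} = 0
g(3) = mex{} = 0
g(4) = mex{} = 0
g(5) = mex{} = 0
g(6) = mex{0} = 1
g(7) = mex{0} = 1
g(8) = mex{0} = 1
g(9) = mex{0} = 1
g(10) = mex{0} = 1
g(11) = mex{0} = 1
g(12) = mex{0,1} = 2
So g(12) = 2.
For pile C, compute g(0), g(1), … with moves {2, 6}:
k:     0  1  2  3  4  5  6  7  8  9 10 11 12 13 14
g(k):  0  0  1  1  0  0  1  1  0  0  1  1  0  0  1
So g(14) = 1.
By the Sprague-Grundy theorem, the Grundy value of a sum of independent games is the XOR of the component values.
Combined value = 2 ⊕ 2 ⊕ 1 = 1.

1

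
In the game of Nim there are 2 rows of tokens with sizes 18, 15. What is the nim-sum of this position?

29

Write each in binary and XOR column by column:
  10010  (18)
  01111  (15)
  -----
  11101  (29)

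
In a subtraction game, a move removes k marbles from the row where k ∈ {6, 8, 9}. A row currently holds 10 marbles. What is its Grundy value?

1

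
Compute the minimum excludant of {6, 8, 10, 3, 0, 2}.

1

0 is in the set but 1 is not, so the mex is 1.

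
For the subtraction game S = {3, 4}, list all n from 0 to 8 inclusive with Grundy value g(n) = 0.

0, 1, 2, 7, 8

Compute g(0), g(1), … for moves {3, 4}:
k:     0  1  2  3  4  5  6  7  8
g(k):  0  0  0  1  1  1  2  0  0
The P-positions (g = 0) in 0..8 are 0, 1, 2, 7, 8.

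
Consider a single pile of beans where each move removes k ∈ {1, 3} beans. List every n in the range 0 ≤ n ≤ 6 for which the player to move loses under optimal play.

Compute g(0), g(1), … for moves {1, 3}:
g(0) = mex{} = 0
g(1) = mex{0} = 1
g(2) = mex{1} = 0
g(3) = mex{0} = 1
g(4) = mex{1} = 0
g(5) = mex{0} = 1
g(6) = mex{1} = 0
The P-positions (g = 0) in 0..6 are 0, 2, 4, 6.

0, 2, 4, 6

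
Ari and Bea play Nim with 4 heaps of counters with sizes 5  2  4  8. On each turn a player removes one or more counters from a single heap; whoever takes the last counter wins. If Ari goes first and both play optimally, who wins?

Ari wins

Nim-sum: 5 ^ 2 ^ 4 ^ 8 = 11.
The nim-sum is 11 ≠ 0, so this is an N-position: the player to move can win; Ari has a winning move.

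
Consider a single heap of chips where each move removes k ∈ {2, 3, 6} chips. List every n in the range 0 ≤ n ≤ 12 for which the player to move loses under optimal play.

0, 1, 5, 9, 10

Compute g(0), g(1), … for moves {2, 3, 6}:
g(0) = mex{} = 0
g(1) = mex{} = 0
g(2) = mex{0} = 1
g(3) = mex{0} = 1
g(4) = mex{0,1} = 2
g(5) = mex{1} = 0
g(6) = mex{0,1,2} = 3
g(7) = mex{0,2} = 1
g(8) = mex{0,1,3} = 2
g(9) = mex{1,3} = 0
g(10) = mex{1,2} = 0
g(11) = mex{0,2} = 1
g(12) = mex{0,3} = 1
The P-positions (g = 0) in 0..12 are 0, 1, 5, 9, 10.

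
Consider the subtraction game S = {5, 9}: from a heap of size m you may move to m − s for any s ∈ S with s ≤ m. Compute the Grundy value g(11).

2

Build the Grundy sequence with g(k) = mex{g(k−s) : s ∈ {5, 9}, s ≤ k}:
g(0) = mex{} = 0
g(1) = mex{} = 0
g(2) = mex{} = 0
g(3) = mex{} = 0
g(4) = mex{} = 0
g(5) = mex{0} = 1
g(6) = mex{0} = 1
g(7) = mex{0} = 1
g(8) = mex{0} = 1
g(9) = mex{0} = 1
g(10) = mex{0,1} = 2
g(11) = mex{0,1} = 2
So g(11) = 2.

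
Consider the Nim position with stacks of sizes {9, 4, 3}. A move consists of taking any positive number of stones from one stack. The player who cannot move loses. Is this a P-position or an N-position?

In binary:
  1001  (9)
  0100  (4)
  0011  (3)
  ----
  1110  (14)
The nim-sum is 14 ≠ 0, so this is an N-position: the player to move can win.

N-position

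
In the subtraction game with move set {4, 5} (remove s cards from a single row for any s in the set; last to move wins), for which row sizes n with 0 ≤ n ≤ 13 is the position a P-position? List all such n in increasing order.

Grundy values for subtraction set {4, 5}:
g(0) = mex{} = 0
g(1) = mex{} = 0
g(2) = mex{} = 0
g(3) = mex{} = 0
g(4) = mex{0} = 1
g(5) = mex{0} = 1
g(6) = mex{0} = 1
g(7) = mex{0} = 1
g(8) = mex{0,1} = 2
g(9) = mex{1} = 0
g(10) = mex{1} = 0
g(11) = mex{1} = 0
g(12) = mex{1,2} = 0
g(13) = mex{0,2} = 1
The P-positions (g = 0) in 0..13 are 0, 1, 2, 3, 9, 10, 11, 12.

0, 1, 2, 3, 9, 10, 11, 12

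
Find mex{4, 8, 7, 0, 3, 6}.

1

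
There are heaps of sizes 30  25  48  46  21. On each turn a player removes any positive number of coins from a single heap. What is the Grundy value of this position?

12

In binary:
  011110  (30)
  011001  (25)
  110000  (48)
  101110  (46)
  010101  (21)
  ------
  001100  (12)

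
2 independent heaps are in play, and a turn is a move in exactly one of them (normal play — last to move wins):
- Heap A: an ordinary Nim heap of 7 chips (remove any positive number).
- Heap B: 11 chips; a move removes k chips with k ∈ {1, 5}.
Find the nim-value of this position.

Heap A is a plain Nim heap of size 7, so its Grundy value is 7.
Build the Grundy sequence for heap B with g(k) = mex{g(k−s) : s ∈ {1, 5}, s ≤ k}:
k:     0  1  2  3  4  5  6  7  8  9 10 11
g(k):  0  1  0  1  0  1  0  1  0  1  0  1
So g(11) = 1.
The value of a disjunctive sum is the nim-sum of the parts.
Combined value = 7 ⊕ 1 = 6.

6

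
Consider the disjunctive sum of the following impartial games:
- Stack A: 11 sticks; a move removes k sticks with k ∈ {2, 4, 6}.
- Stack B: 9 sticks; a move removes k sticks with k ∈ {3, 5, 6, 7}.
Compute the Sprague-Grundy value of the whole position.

Grundy values for stack A (subtraction set {2, 4, 6}):
k:     0  1  2  3  4  5  6  7  8  9 10 11
g(k):  0  0  1  1  2  2  3  3  0  0  1  1
So g(11) = 1.
Grundy values for stack B (subtraction set {3, 5, 6, 7}):
k:     0  1  2  3  4  5  6  7  8  9
g(k):  0  0  0  1  1  1  2  2  2  3
So g(9) = 3.
By the Sprague-Grundy theorem, the Grundy value of a sum of independent games is the XOR of the component values.
Combined value = 1 XOR 3 = 2.

2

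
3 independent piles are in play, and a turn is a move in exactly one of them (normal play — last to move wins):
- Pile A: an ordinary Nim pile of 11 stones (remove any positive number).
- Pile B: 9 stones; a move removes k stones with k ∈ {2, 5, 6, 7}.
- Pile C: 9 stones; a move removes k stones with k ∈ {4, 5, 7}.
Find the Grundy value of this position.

11

Pile A is a plain Nim pile of size 11, so its Grundy value is 11.
For pile B, compute g(0), g(1), … with moves {2, 5, 6, 7}:
g(0) = mex{} = 0
g(1) = mex{} = 0
g(2) = mex{0} = 1
g(3) = mex{0} = 1
g(4) = mex{1} = 0
g(5) = mex{0,1} = 2
g(6) = mex{0} = 1
g(7) = mex{0,1,2} = 3
g(8) = mex{0,1} = 2
g(9) = mex{0,1,3} = 2
So g(9) = 2.
Build the Grundy sequence for pile C with g(k) = mex{g(k−s) : s ∈ {4, 5, 7}, s ≤ k}:
k:     0  1  2  3  4  5  6  7  8  9
g(k):  0  0  0  0  1  1  1  1  2  2
So g(9) = 2.
By the Sprague-Grundy theorem, the Grundy value of a sum of independent games is the XOR of the component values.
Combined value = 11 XOR 2 XOR 2 = 11.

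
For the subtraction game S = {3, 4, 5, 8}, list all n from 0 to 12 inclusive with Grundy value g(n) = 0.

0, 1, 2, 11, 12

Build the Grundy sequence with g(k) = mex{g(k−s) : s ∈ {3, 4, 5, 8}, s ≤ k}:
k:     0  1  2  3  4  5  6  7  8  9 10 11 12
g(k):  0  0  0  1  1  1  2  2  2  3  3  0  0
The P-positions (g = 0) in 0..12 are 0, 1, 2, 11, 12.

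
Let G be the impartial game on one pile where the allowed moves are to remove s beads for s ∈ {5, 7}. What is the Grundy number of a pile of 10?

2

Compute g(0), g(1), … for moves {5, 7}:
k:     0  1  2  3  4  5  6  7  8  9 10
g(k):  0  0  0  0  0  1  1  1  1  1  2
So g(10) = 2.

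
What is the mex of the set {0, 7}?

1

0 is in the set but 1 is not, so the mex is 1.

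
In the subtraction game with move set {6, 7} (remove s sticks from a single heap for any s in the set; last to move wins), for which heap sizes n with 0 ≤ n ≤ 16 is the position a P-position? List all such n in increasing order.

0, 1, 2, 3, 4, 5, 13, 14, 15, 16

Compute g(0), g(1), … for moves {6, 7}:
k:     0  1  2  3  4  5  6  7  8  9 10 11 12 13 14 15 16
g(k):  0  0  0  0  0  0  1  1  1  1  1  1  2  0  0  0  0
The P-positions (g = 0) in 0..16 are 0, 1, 2, 3, 4, 5, 13, 14, 15, 16.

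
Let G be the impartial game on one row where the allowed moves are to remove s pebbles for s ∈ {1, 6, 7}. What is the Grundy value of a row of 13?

1

Grundy values for subtraction set {1, 6, 7}:
k:     0  1  2  3  4  5  6  7  8  9 10 11 12 13
g(k):  0  1  0  1  0  1  2  3  2  3  2  3  0  1
So g(13) = 1.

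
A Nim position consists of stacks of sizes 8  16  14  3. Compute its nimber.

Compute the nim-sum pairwise:
8 ⊕ 16 = 24
24 ⊕ 14 = 22
22 ⊕ 3 = 21

21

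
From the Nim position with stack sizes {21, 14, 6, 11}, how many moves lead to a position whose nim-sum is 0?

1

Nim-sum: 21 XOR 14 XOR 6 XOR 11 = 22.
The overall nim-sum is X = 22. A stack of size p has a winning move iff p XOR X < p (reduce it to p XOR X).
  21: 21 XOR 22 = 3 < 21 — winning move (to 3).
  14: 14 XOR 22 = 24 ≥ 14 — no move.
  6: 6 XOR 22 = 16 ≥ 6 — no move.
  11: 11 XOR 22 = 29 ≥ 11 — no move.
That gives 1 winning move.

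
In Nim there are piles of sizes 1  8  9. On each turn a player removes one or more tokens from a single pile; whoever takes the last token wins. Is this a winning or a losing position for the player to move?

Compute the nim-sum pairwise:
1 XOR 8 = 9
9 XOR 9 = 0
The nim-sum is 0, so this is a P-position: the player to move is in a losing position under optimal play.

Losing position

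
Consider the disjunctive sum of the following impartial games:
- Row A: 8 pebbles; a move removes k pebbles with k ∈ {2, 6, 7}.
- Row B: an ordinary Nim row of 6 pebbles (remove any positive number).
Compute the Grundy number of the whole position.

4

Build the Grundy sequence for row A with g(k) = mex{g(k−s) : s ∈ {2, 6, 7}, s ≤ k}:
g(0) = mex{} = 0
g(1) = mex{} = 0
g(2) = mex{0} = 1
g(3) = mex{0} = 1
g(4) = mex{1} = 0
g(5) = mex{1} = 0
g(6) = mex{0} = 1
g(7) = mex{0} = 1
g(8) = mex{0,1} = 2
So g(8) = 2.
Row B is a plain Nim row of size 6, so its Grundy value is 6.
By the Sprague-Grundy theorem, the Grundy value of a sum of independent games is the XOR of the component values.
Combined value = 2 XOR 6 = 4.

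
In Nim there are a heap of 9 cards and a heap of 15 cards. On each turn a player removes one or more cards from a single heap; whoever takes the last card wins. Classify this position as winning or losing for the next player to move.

Winning position

Compute the nim-sum pairwise:
9 ⊕ 15 = 6
The nim-sum is 6 ≠ 0, so this is an N-position: the player to move can win.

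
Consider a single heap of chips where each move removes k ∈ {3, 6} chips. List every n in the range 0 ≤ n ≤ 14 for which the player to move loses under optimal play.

0, 1, 2, 9, 10, 11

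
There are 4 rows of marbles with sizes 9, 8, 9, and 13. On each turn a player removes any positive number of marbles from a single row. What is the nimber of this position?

5

Write each in binary and XOR column by column:
  1001  (9)
  1000  (8)
  1001  (9)
  1101  (13)
  ----
  0101  (5)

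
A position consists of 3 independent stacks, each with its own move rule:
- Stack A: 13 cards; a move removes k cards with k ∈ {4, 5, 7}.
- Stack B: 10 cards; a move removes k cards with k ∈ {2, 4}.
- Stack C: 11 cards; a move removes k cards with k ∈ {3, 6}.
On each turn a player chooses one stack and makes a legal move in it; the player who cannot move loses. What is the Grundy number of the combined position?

2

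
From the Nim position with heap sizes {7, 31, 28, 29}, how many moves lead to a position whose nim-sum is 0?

3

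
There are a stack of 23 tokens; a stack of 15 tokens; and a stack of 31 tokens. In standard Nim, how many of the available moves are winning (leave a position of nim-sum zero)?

Write each in binary and XOR column by column:
  10111  (23)
  01111  (15)
  11111  (31)
  -----
  00111  (7)
The overall nim-sum is X = 7. A stack of size p has a winning move iff p XOR X < p (reduce it to p XOR X).
  23: 23 XOR 7 = 16 < 23 — winning move (to 16).
  15: 15 XOR 7 = 8 < 15 — winning move (to 8).
  31: 31 XOR 7 = 24 < 31 — winning move (to 24).
That gives 3 winning moves.

3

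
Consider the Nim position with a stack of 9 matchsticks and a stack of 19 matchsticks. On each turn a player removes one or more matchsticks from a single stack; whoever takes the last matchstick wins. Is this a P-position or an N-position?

Bitwise XOR of the heap sizes:
  01001  (9)
  10011  (19)
  -----
  11010  (26)
The nim-sum is 26 ≠ 0, so this is an N-position: the player to move can win.

N-position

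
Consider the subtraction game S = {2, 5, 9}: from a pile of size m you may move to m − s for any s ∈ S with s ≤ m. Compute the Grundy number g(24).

Build the Grundy sequence with g(k) = mex{g(k−s) : s ∈ {2, 5, 9}, s ≤ k}:
k:     0  1  2  3  4  5  6  7  8  9 10 11 12 13 14 15 16 17 18 19 20 21 22 23 24
g(k):  0  0  1  1  0  2  1  0  0  1  1  0  2  1  0  0  1  1  0  2  1  0  0  1  1
So g(24) = 1.

1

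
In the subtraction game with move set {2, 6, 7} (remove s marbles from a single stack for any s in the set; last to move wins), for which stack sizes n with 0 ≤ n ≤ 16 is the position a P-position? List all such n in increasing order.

0, 1, 4, 5, 9, 13, 14

Compute g(0), g(1), … for moves {2, 6, 7}:
k:     0  1  2  3  4  5  6  7  8  9 10 11 12 13 14 15 16
g(k):  0  0  1  1  0  0  1  1  2  0  3  1  2  0  0  1  1
The P-positions (g = 0) in 0..16 are 0, 1, 4, 5, 9, 13, 14.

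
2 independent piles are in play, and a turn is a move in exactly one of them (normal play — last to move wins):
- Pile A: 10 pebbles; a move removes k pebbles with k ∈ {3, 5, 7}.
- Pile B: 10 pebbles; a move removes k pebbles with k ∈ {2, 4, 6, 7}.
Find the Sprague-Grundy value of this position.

0

Build the Grundy sequence for pile A with g(k) = mex{g(k−s) : s ∈ {3, 5, 7}, s ≤ k}:
g(0) = mex{} = 0
g(1) = mex{} = 0
g(2) = mex{} = 0
g(3) = mex{0} = 1
g(4) = mex{0} = 1
g(5) = mex{0} = 1
g(6) = mex{0,1} = 2
g(7) = mex{0,1} = 2
g(8) = mex{0,1} = 2
g(9) = mex{0,1,2} = 3
g(10) = mex{1,2} = 0
So g(10) = 0.
Grundy values for pile B (subtraction set {2, 4, 6, 7}):
k:     0  1  2  3  4  5  6  7  8  9 10
g(k):  0  0  1  1  2  2  3  3  4  0  0
So g(10) = 0.
The value of a disjunctive sum is the nim-sum of the parts.
Combined value = 0 XOR 0 = 0.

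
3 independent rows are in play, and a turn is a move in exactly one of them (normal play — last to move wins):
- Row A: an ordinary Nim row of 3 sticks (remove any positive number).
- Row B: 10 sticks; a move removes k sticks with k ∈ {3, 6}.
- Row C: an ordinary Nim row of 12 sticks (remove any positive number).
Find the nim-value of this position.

15

Row A is a plain Nim row of size 3, so its Grundy value is 3.
For row B, compute g(0), g(1), … with moves {3, 6}:
g(0) = mex{} = 0
g(1) = mex{} = 0
g(2) = mex{} = 0
g(3) = mex{0} = 1
g(4) = mex{0} = 1
g(5) = mex{0} = 1
g(6) = mex{0,1} = 2
g(7) = mex{0,1} = 2
g(8) = mex{0,1} = 2
g(9) = mex{1,2} = 0
g(10) = mex{1,2} = 0
So g(10) = 0.
Row C is a plain Nim row of size 12, so its Grundy value is 12.
The value of a disjunctive sum is the nim-sum of the parts.
Combined value = 3 XOR 0 XOR 12 = 15.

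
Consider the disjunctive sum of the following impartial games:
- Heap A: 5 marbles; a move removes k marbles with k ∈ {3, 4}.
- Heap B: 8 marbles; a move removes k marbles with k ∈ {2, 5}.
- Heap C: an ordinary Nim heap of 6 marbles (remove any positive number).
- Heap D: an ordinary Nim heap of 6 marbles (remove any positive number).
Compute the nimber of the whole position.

1

Build the Grundy sequence for heap A with g(k) = mex{g(k−s) : s ∈ {3, 4}, s ≤ k}:
k:     0  1  2  3  4  5
g(k):  0  0  0  1  1  1
So g(5) = 1.
For heap B, compute g(0), g(1), … with moves {2, 5}:
k:     0  1  2  3  4  5  6  7  8
g(k):  0  0  1  1  0  2  1  0  0
So g(8) = 0.
Heap C is a plain Nim heap of size 6, so its Grundy value is 6.
Heap D is a plain Nim heap of size 6, so its Grundy value is 6.
The value of a disjunctive sum is the nim-sum of the parts.
Combined value = 1 ⊕ 0 ⊕ 6 ⊕ 6 = 1.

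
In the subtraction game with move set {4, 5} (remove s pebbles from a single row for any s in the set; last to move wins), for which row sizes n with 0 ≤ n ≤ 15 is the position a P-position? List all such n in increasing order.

Grundy values for subtraction set {4, 5}:
k:     0  1  2  3  4  5  6  7  8  9 10 11 12 13 14 15
g(k):  0  0  0  0  1  1  1  1  2  0  0  0  0  1  1  1
The P-positions (g = 0) in 0..15 are 0, 1, 2, 3, 9, 10, 11, 12.

0, 1, 2, 3, 9, 10, 11, 12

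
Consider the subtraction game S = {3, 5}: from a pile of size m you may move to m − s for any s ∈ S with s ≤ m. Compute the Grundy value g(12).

1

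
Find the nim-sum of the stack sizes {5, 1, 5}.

1

Compute the nim-sum pairwise:
5 ⊕ 1 = 4
4 ⊕ 5 = 1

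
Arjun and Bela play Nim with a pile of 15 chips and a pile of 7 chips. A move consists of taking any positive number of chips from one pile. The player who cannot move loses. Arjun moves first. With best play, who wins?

Arjun wins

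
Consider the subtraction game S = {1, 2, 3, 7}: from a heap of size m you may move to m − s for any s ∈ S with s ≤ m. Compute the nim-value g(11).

Build the Grundy sequence with g(k) = mex{g(k−s) : s ∈ {1, 2, 3, 7}, s ≤ k}:
g(0) = mex{} = 0
g(1) = mex{0} = 1
g(2) = mex{0,1} = 2
g(3) = mex{0,1,2} = 3
g(4) = mex{1,2,3} = 0
g(5) = mex{0,2,3} = 1
g(6) = mex{0,1,3} = 2
g(7) = mex{0,1,2} = 3
g(8) = mex{1,2,3} = 0
g(9) = mex{0,2,3} = 1
g(10) = mex{0,1,3} = 2
g(11) = mex{0,1,2} = 3
So g(11) = 3.

3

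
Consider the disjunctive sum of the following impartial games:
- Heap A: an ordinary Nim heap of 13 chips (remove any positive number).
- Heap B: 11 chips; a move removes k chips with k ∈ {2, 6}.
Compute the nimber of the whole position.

12

Heap A is a plain Nim heap of size 13, so its Grundy value is 13.
For heap B, compute g(0), g(1), … with moves {2, 6}:
g(0) = mex{} = 0
g(1) = mex{} = 0
g(2) = mex{0} = 1
g(3) = mex{0} = 1
g(4) = mex{1} = 0
g(5) = mex{1} = 0
g(6) = mex{0} = 1
g(7) = mex{0} = 1
g(8) = mex{1} = 0
g(9) = mex{1} = 0
g(10) = mex{0} = 1
g(11) = mex{0} = 1
So g(11) = 1.
The value of a disjunctive sum is the nim-sum of the parts.
Combined value = 13 ⊕ 1 = 12.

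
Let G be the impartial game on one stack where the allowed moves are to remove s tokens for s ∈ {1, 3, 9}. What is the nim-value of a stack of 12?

0

Build the Grundy sequence with g(k) = mex{g(k−s) : s ∈ {1, 3, 9}, s ≤ k}:
g(0) = mex{} = 0
g(1) = mex{0} = 1
g(2) = mex{1} = 0
g(3) = mex{0} = 1
g(4) = mex{1} = 0
g(5) = mex{0} = 1
g(6) = mex{1} = 0
g(7) = mex{0} = 1
g(8) = mex{1} = 0
g(9) = mex{0} = 1
g(10) = mex{1} = 0
g(11) = mex{0} = 1
g(12) = mex{1} = 0
So g(12) = 0.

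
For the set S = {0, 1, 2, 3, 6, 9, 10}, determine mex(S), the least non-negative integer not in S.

4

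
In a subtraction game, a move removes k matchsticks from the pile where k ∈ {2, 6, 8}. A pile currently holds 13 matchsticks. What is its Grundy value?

2

Build the Grundy sequence with g(k) = mex{g(k−s) : s ∈ {2, 6, 8}, s ≤ k}:
g(0) = mex{} = 0
g(1) = mex{} = 0
g(2) = mex{0} = 1
g(3) = mex{0} = 1
g(4) = mex{1} = 0
g(5) = mex{1} = 0
g(6) = mex{0} = 1
g(7) = mex{0} = 1
g(8) = mex{0,1} = 2
g(9) = mex{0,1} = 2
g(10) = mex{0,1,2} = 3
g(11) = mex{0,1,2} = 3
g(12) = mex{0,1,3} = 2
g(13) = mex{0,1,3} = 2
So g(13) = 2.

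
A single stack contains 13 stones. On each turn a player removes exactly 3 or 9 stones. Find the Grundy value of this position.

0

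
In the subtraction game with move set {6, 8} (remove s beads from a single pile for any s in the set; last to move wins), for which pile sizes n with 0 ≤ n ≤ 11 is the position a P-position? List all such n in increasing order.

Build the Grundy sequence with g(k) = mex{g(k−s) : s ∈ {6, 8}, s ≤ k}:
k:     0  1  2  3  4  5  6  7  8  9 10 11
g(k):  0  0  0  0  0  0  1  1  1  1  1  1
The P-positions (g = 0) in 0..11 are 0, 1, 2, 3, 4, 5.

0, 1, 2, 3, 4, 5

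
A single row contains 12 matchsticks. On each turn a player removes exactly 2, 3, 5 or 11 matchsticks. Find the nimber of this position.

Grundy values for subtraction set {2, 3, 5, 11}:
g(0) = mex{} = 0
g(1) = mex{} = 0
g(2) = mex{0} = 1
g(3) = mex{0} = 1
g(4) = mex{0,1} = 2
g(5) = mex{0,1} = 2
g(6) = mex{0,1,2} = 3
g(7) = mex{1,2} = 0
g(8) = mex{1,2,3} = 0
g(9) = mex{0,2,3} = 1
g(10) = mex{0,2} = 1
g(11) = mex{0,1,3} = 2
g(12) = mex{0,1} = 2
So g(12) = 2.

2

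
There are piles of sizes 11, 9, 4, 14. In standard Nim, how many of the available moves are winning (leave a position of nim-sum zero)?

3

Nim-sum: 11 ⊕ 9 ⊕ 4 ⊕ 14 = 8.
The overall nim-sum is X = 8. A pile of size p has a winning move iff p XOR X < p (reduce it to p XOR X).
  11: 11 XOR 8 = 3 < 11 — winning move (to 3).
  9: 9 XOR 8 = 1 < 9 — winning move (to 1).
  4: 4 XOR 8 = 12 ≥ 4 — no move.
  14: 14 XOR 8 = 6 < 14 — winning move (to 6).
That gives 3 winning moves.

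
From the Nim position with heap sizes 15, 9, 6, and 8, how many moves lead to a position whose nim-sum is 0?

3

Nim-sum: 15 ⊕ 9 ⊕ 6 ⊕ 8 = 8.
The overall nim-sum is X = 8. A heap of size p has a winning move iff p XOR X < p (reduce it to p XOR X).
  15: 15 XOR 8 = 7 < 15 — winning move (to 7).
  9: 9 XOR 8 = 1 < 9 — winning move (to 1).
  6: 6 XOR 8 = 14 ≥ 6 — no move.
  8: 8 XOR 8 = 0 < 8 — winning move (to 0).
That gives 3 winning moves.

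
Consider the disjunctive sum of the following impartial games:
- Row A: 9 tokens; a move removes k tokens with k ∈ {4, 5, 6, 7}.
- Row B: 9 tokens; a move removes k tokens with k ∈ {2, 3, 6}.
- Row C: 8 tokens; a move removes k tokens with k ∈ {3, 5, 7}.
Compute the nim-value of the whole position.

Build the Grundy sequence for row A with g(k) = mex{g(k−s) : s ∈ {4, 5, 6, 7}, s ≤ k}:
k:     0  1  2  3  4  5  6  7  8  9
g(k):  0  0  0  0  1  1  1  1  2  2
So g(9) = 2.
For row B, compute g(0), g(1), … with moves {2, 3, 6}:
g(0) = mex{} = 0
g(1) = mex{} = 0
g(2) = mex{0} = 1
g(3) = mex{0} = 1
g(4) = mex{0,1} = 2
g(5) = mex{1} = 0
g(6) = mex{0,1,2} = 3
g(7) = mex{0,2} = 1
g(8) = mex{0,1,3} = 2
g(9) = mex{1,3} = 0
So g(9) = 0.
For row C, compute g(0), g(1), … with moves {3, 5, 7}:
k:     0  1  2  3  4  5  6  7  8
g(k):  0  0  0  1  1  1  2  2  2
So g(8) = 2.
The value of a disjunctive sum is the nim-sum of the parts.
Combined value = 2 XOR 0 XOR 2 = 0.

0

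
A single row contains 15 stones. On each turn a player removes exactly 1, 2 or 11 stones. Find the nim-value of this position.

Grundy values for subtraction set {1, 2, 11}:
k:     0  1  2  3  4  5  6  7  8  9 10 11 12 13 14 15
g(k):  0  1  2  0  1  2  0  1  2  0  1  2  0  1  2  0
So g(15) = 0.

0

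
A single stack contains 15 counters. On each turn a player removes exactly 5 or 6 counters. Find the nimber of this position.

Grundy values for subtraction set {5, 6}:
k:     0  1  2  3  4  5  6  7  8  9 10 11 12 13 14 15
g(k):  0  0  0  0  0  1  1  1  1  1  2  0  0  0  0  0
So g(15) = 0.

0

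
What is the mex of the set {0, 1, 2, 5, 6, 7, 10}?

3

The values 0, 1, 2 are all present; 3 is the first non-negative integer missing from the set.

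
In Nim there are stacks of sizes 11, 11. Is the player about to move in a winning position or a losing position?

Nim-sum: 11 XOR 11 = 0.
The nim-sum is 0, so this is a P-position: the player to move is in a losing position under optimal play.

Losing position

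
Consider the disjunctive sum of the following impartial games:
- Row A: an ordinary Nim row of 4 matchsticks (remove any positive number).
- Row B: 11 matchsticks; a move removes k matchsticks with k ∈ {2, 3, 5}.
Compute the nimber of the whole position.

6

Row A is a plain Nim row of size 4, so its Grundy value is 4.
For row B, compute g(0), g(1), … with moves {2, 3, 5}:
g(0) = mex{} = 0
g(1) = mex{} = 0
g(2) = mex{0} = 1
g(3) = mex{0} = 1
g(4) = mex{0,1} = 2
g(5) = mex{0,1} = 2
g(6) = mex{0,1,2} = 3
g(7) = mex{1,2} = 0
g(8) = mex{1,2,3} = 0
g(9) = mex{0,2,3} = 1
g(10) = mex{0,2} = 1
g(11) = mex{0,1,3} = 2
So g(11) = 2.
The value of a disjunctive sum is the nim-sum of the parts.
Combined value = 4 ⊕ 2 = 6.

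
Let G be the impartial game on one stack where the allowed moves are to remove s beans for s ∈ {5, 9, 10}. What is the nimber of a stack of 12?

Compute g(0), g(1), … for moves {5, 9, 10}:
g(0) = mex{} = 0
g(1) = mex{} = 0
g(2) = mex{} = 0
g(3) = mex{} = 0
g(4) = mex{} = 0
g(5) = mex{0} = 1
g(6) = mex{0} = 1
g(7) = mex{0} = 1
g(8) = mex{0} = 1
g(9) = mex{0} = 1
g(10) = mex{0,1} = 2
g(11) = mex{0,1} = 2
g(12) = mex{0,1} = 2
So g(12) = 2.

2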